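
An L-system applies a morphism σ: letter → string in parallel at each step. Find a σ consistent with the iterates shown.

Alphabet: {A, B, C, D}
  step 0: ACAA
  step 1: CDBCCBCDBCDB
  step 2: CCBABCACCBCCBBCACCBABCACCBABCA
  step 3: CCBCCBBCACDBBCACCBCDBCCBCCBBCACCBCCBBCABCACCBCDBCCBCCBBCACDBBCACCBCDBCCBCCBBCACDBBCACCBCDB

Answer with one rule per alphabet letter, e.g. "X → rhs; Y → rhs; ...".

  step 2 ⇒ step 3: CCBABCACCBCCBBCACCBABCACCBABCA ⇒ CCB·CCB·BCA·CDB·BCA·CCB·CDB·CCB·CCB·BCA·CCB·CCB·BCA·BCA·CCB·CDB·CCB·CCB·BCA·CDB·BCA·CCB·CDB·CCB·CCB·BCA·CDB·BCA·CCB·CDB
    A ↦ CDB
    B ↦ BCA
    C ↦ CCB
  step 1 ⇒ step 2: CDBCCBCDBCDB ⇒ CCB·A·BCA·CCB·CCB·BCA·CCB·A·BCA·CCB·A·BCA
    D ↦ A

A->CDB, B->BCA, C->CCB, D->A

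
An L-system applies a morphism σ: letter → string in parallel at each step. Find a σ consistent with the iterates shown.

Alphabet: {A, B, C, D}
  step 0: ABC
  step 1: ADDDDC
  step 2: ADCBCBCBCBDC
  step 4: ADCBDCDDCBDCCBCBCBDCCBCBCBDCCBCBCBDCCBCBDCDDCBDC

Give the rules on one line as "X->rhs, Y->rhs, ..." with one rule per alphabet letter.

  step 1 ⇒ step 2: ADDDDC ⇒ AD·CB·CB·CB·CB·DC
    A ↦ AD
    C ↦ DC
    D ↦ CB
  step 0 ⇒ step 1: ABC ⇒ AD·DD·DC
    B ↦ DD

A->AD, B->DD, C->DC, D->CB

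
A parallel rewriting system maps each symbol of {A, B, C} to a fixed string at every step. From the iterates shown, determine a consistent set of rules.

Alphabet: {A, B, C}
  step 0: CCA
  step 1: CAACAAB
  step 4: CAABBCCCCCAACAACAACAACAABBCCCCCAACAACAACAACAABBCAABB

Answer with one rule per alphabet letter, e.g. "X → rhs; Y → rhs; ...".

A->B, B->CC, C->CAA

  step 0 ⇒ step 1: CCA ⇒ CAA·CAA·B
    A ↦ B
    C ↦ CAA
    B ↦ CC  (constrained at step 1)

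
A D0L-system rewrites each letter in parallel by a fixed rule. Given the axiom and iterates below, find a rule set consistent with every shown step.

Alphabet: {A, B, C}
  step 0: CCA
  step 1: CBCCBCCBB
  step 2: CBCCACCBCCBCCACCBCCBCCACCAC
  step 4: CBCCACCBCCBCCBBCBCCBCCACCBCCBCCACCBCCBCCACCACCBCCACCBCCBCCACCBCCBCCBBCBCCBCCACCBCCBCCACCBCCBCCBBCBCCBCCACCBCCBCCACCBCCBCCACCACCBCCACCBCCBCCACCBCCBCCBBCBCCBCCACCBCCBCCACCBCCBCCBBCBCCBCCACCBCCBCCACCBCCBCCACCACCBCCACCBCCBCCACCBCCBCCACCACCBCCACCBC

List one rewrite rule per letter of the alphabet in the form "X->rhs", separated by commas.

A->CBB, B->CAC, C->CBC

  step 1 ⇒ step 2: CBCCBCCBB ⇒ CBC·CAC·CBC·CBC·CAC·CBC·CBC·CAC·CAC
    B ↦ CAC
    C ↦ CBC
  step 0 ⇒ step 1: CCA ⇒ CBC·CBC·CBB
    A ↦ CBB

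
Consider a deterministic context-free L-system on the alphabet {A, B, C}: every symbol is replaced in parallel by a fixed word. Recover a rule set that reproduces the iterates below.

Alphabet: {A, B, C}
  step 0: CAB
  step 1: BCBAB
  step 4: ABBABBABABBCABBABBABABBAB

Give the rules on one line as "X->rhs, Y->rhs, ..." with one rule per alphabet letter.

A->B, B->AB, C->BC

  step 0 ⇒ step 1: CAB ⇒ BC·B·AB
    A ↦ B
    B ↦ AB
    C ↦ BC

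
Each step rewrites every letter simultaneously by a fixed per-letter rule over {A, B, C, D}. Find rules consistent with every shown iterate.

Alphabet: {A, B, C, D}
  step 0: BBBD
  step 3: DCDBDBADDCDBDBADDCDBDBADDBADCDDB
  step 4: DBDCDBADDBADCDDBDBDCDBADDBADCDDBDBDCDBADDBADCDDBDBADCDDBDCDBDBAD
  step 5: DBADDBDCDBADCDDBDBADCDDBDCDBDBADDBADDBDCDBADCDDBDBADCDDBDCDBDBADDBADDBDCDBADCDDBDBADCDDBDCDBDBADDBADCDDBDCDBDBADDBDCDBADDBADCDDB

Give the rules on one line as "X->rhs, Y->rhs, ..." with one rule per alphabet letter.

A->CD, B->AD, C->DC, D->DB

  step 4 ⇒ step 5: DBDCDBADDBADCDDBDBDCDBADDBADCDDBDBDCDBADDBADCDDBDBADCDDBDCDBDBAD ⇒ DB·AD·DB·DC·DB·AD·CD·DB·DB·AD·CD·DB·DC·DB·DB·AD·DB·AD·DB·DC·DB·AD·CD·DB·DB·AD·CD·DB·DC·DB·DB·AD·DB·AD·DB·DC·DB·AD·CD·DB·DB·AD·CD·DB·DC·DB·DB·AD·DB·AD·CD·DB·DC·DB·DB·AD·DB·DC·DB·AD·DB·AD·CD·DB
    A ↦ CD
    B ↦ AD
    C ↦ DC
    D ↦ DB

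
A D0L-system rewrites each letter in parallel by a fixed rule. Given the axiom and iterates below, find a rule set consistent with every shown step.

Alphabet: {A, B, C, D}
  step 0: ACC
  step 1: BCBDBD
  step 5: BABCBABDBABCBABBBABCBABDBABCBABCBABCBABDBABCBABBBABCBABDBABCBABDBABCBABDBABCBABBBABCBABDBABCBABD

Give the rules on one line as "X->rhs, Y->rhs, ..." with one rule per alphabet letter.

A->BC, B->BA, C->BD, D->BB

  step 0 ⇒ step 1: ACC ⇒ BC·BD·BD
    A ↦ BC
    C ↦ BD
    B ↦ BA  (constrained at step 1)
    D ↦ BB  (constrained at step 1)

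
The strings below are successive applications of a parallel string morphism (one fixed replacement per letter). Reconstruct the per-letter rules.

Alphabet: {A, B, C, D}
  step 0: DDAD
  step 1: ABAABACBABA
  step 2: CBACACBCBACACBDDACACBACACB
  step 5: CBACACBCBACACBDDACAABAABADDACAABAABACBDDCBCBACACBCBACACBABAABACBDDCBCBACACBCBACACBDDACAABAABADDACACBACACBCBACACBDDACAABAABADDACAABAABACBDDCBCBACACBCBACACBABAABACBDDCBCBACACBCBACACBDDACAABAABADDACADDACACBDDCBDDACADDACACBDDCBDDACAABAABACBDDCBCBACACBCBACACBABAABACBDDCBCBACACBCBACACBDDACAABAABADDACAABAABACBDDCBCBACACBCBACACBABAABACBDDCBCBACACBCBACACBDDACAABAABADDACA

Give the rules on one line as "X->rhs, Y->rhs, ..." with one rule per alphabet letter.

A->CB, B->ACA, C->DD, D->ABA

  step 1 ⇒ step 2: ABAABACBABA ⇒ CB·ACA·CB·CB·ACA·CB·DD·ACA·CB·ACA·CB
    A ↦ CB
    B ↦ ACA
    C ↦ DD
  step 0 ⇒ step 1: DDAD ⇒ ABA·ABA·CB·ABA
    D ↦ ABA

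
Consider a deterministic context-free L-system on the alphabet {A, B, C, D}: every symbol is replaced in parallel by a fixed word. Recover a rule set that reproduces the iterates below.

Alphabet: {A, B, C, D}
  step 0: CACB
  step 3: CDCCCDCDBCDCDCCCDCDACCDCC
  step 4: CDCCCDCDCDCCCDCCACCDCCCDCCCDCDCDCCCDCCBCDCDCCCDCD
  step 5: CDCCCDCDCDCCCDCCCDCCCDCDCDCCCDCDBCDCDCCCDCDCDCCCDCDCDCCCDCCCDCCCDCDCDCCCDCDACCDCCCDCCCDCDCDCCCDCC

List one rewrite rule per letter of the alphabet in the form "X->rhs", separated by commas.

A->B, B->AC, C->CD, D->CC

  step 4 ⇒ step 5: CDCCCDCDCDCCCDCCACCDCCCDCCCDCDCDCCCDCCBCDCDCCCDCD ⇒ CD·CC·CD·CD·CD·CC·CD·CC·CD·CC·CD·CD·CD·CC·CD·CD·B·CD·CD·CC·CD·CD·CD·CC·CD·CD·CD·CC·CD·CC·CD·CC·CD·CD·CD·CC·CD·CD·AC·CD·CC·CD·CC·CD·CD·CD·CC·CD·CC
    A ↦ B
    B ↦ AC
    C ↦ CD
    D ↦ CC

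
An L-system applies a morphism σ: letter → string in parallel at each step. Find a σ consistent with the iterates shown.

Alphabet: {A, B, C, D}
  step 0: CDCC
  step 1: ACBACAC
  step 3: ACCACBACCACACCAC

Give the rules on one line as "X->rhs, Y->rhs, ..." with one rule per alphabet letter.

  step 0 ⇒ step 1: CDCC ⇒ AC·B·AC·AC
    C ↦ AC
    D ↦ B
    A ↦ C  (constrained at step 1)
    B ↦ D  (constrained at step 1)

A->C, B->D, C->AC, D->B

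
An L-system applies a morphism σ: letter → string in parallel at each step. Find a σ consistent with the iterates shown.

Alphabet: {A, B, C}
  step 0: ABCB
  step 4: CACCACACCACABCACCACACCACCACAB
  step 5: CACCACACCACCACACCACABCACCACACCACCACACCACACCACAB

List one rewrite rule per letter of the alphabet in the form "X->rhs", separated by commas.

A->C, B->AB, C->CA

  step 4 ⇒ step 5: CACCACACCACABCACCACACCACCACAB ⇒ CA·C·CA·CA·C·CA·C·CA·CA·C·CA·C·AB·CA·C·CA·CA·C·CA·C·CA·CA·C·CA·CA·C·CA·C·AB
    A ↦ C
    B ↦ AB
    C ↦ CA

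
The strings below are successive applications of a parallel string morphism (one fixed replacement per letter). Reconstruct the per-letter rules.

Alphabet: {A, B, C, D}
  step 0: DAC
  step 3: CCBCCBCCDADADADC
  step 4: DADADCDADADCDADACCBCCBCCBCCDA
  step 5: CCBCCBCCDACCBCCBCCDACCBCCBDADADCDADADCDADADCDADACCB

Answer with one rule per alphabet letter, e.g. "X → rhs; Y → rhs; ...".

A->B, B->DC, C->DA, D->CC

  step 4 ⇒ step 5: DADADCDADADCDADACCBCCBCCBCCDA ⇒ CC·B·CC·B·CC·DA·CC·B·CC·B·CC·DA·CC·B·CC·B·DA·DA·DC·DA·DA·DC·DA·DA·DC·DA·DA·CC·B
    A ↦ B
    B ↦ DC
    C ↦ DA
    D ↦ CC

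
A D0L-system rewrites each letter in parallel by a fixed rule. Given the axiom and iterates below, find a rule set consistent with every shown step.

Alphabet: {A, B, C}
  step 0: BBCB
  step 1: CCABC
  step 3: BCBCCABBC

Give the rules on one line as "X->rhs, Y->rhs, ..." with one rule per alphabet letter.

  step 0 ⇒ step 1: BBCB ⇒ C·C·AB·C
    B ↦ C
    C ↦ AB
    A ↦ B  (constrained at step 1)

A->B, B->C, C->AB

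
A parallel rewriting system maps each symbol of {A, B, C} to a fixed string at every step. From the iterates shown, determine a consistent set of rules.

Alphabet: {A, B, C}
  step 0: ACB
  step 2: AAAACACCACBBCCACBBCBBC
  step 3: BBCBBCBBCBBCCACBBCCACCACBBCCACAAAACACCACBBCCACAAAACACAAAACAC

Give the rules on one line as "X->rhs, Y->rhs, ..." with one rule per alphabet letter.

  step 2 ⇒ step 3: AAAACACCACBBCCACBBCBBC ⇒ BBC·BBC·BBC·BBC·CAC·BBC·CAC·CAC·BBC·CAC·AA·AA·CAC·CAC·BBC·CAC·AA·AA·CAC·AA·AA·CAC
    A ↦ BBC
    B ↦ AA
    C ↦ CAC

A->BBC, B->AA, C->CAC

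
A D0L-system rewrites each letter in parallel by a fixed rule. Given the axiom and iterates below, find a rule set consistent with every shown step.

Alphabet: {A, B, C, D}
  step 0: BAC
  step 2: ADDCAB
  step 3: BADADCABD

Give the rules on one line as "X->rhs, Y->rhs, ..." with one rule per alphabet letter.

  step 2 ⇒ step 3: ADDCAB ⇒ B·AD·AD·CA·B·D
    A ↦ B
    B ↦ D
    C ↦ CA
    D ↦ AD

A->B, B->D, C->CA, D->AD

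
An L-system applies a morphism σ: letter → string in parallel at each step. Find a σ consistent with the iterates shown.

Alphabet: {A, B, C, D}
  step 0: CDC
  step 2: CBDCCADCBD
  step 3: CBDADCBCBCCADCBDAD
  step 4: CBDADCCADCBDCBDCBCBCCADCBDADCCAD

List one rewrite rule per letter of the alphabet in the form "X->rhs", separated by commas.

  step 3 ⇒ step 4: CBDADCBCBCCADCBDAD ⇒ CB·D·AD·CC·AD·CB·D·CB·D·CB·CB·CC·AD·CB·D·AD·CC·AD
    A ↦ CC
    B ↦ D
    C ↦ CB
    D ↦ AD

A->CC, B->D, C->CB, D->AD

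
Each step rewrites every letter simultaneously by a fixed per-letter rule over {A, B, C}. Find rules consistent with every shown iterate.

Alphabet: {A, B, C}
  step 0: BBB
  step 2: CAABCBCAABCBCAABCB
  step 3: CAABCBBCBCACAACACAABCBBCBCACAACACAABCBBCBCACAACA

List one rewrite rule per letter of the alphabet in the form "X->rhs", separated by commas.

  step 2 ⇒ step 3: CAABCBCAABCBCAABCB ⇒ CAA·BCB·BCB·CA·CAA·CA·CAA·BCB·BCB·CA·CAA·CA·CAA·BCB·BCB·CA·CAA·CA
    A ↦ BCB
    B ↦ CA
    C ↦ CAA

A->BCB, B->CA, C->CAA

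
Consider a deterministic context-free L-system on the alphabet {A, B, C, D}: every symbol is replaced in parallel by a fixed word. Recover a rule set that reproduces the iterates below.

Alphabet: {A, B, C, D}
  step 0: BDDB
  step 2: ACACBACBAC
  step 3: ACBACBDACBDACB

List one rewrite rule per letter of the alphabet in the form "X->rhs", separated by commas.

  step 2 ⇒ step 3: ACACBACBAC ⇒ AC·B·AC·B·D·AC·B·D·AC·B
    A ↦ AC
    B ↦ D
    C ↦ B
    D ↦ AC  (constrained at step 0)

A->AC, B->D, C->B, D->AC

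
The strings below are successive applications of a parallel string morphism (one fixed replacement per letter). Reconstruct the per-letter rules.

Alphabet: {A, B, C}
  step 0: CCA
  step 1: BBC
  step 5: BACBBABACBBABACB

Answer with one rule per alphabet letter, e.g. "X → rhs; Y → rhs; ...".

  step 0 ⇒ step 1: CCA ⇒ B·B·C
    A ↦ C
    C ↦ B
    B ↦ BA  (constrained at step 1)

A->C, B->BA, C->B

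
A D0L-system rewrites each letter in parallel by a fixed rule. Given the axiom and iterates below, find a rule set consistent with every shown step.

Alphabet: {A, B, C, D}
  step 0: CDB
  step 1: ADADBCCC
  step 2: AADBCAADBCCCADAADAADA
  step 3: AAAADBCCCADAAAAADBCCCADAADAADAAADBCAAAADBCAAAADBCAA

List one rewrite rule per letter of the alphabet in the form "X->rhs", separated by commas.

A->AA, B->CC, C->ADA, D->DBC

  step 2 ⇒ step 3: AADBCAADBCCCADAADAADA ⇒ AA·AA·DBC·CC·ADA·AA·AA·DBC·CC·ADA·ADA·ADA·AA·DBC·AA·AA·DBC·AA·AA·DBC·AA
    A ↦ AA
    B ↦ CC
    C ↦ ADA
    D ↦ DBC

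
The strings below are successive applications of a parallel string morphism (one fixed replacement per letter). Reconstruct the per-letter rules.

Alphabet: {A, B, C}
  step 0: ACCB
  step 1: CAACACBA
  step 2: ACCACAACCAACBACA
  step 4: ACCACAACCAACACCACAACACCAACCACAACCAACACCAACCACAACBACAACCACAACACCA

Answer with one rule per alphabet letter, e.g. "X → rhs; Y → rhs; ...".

A->CA, B->BA, C->AC

  step 1 ⇒ step 2: CAACACBA ⇒ AC·CA·CA·AC·CA·AC·BA·CA
    A ↦ CA
    B ↦ BA
    C ↦ AC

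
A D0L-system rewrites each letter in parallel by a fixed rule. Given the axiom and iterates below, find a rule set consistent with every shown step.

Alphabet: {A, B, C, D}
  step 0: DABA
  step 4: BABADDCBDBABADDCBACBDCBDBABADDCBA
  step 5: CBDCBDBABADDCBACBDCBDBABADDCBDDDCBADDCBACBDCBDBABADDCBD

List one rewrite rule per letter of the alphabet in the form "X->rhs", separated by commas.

  step 4 ⇒ step 5: BABADDCBDBABADDCBACBDCBDBABADDCBA ⇒ C·BD·C·BD·BA·BA·DD·C·BA·C·BD·C·BD·BA·BA·DD·C·BD·DD·C·BA·DD·C·BA·C·BD·C·BD·BA·BA·DD·C·BD
    A ↦ BD
    B ↦ C
    C ↦ DD
    D ↦ BA

A->BD, B->C, C->DD, D->BA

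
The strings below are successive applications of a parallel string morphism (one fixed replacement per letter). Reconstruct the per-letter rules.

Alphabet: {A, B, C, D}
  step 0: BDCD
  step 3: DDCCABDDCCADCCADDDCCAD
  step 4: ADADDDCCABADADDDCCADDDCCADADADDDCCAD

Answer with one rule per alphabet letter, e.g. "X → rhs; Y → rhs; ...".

A->CC, B->AB, C->D, D->AD

  step 3 ⇒ step 4: DDCCABDDCCADCCADDDCCAD ⇒ AD·AD·D·D·CC·AB·AD·AD·D·D·CC·AD·D·D·CC·AD·AD·AD·D·D·CC·AD
    A ↦ CC
    B ↦ AB
    C ↦ D
    D ↦ AD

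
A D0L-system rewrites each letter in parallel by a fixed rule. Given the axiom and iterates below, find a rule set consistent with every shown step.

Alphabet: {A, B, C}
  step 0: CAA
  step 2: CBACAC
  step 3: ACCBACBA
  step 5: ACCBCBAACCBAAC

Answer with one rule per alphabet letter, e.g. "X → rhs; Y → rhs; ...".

  step 2 ⇒ step 3: CBACAC ⇒ A·C·CB·A·CB·A
    A ↦ CB
    B ↦ C
    C ↦ A

A->CB, B->C, C->A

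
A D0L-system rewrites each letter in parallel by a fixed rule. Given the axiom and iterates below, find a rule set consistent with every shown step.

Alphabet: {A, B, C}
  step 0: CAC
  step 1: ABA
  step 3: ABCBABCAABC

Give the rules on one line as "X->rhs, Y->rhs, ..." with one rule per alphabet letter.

A->B, B->ABC, C->A

  step 0 ⇒ step 1: CAC ⇒ A·B·A
    A ↦ B
    C ↦ A
    B ↦ ABC  (constrained at step 1)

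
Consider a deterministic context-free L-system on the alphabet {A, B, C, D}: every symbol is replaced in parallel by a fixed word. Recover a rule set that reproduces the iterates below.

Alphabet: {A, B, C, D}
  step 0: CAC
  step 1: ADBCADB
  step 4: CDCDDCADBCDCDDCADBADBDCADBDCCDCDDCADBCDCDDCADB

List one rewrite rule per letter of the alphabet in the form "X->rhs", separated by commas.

  step 0 ⇒ step 1: CAC ⇒ ADB·C·ADB
    A ↦ C
    C ↦ ADB
    B ↦ D  (constrained at step 1)
    D ↦ DC  (constrained at step 1)

A->C, B->D, C->ADB, D->DC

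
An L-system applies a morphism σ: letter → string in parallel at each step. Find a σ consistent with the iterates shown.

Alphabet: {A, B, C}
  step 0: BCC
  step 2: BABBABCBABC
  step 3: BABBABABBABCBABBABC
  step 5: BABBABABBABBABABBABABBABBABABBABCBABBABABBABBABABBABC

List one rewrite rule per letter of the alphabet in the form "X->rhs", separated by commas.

  step 2 ⇒ step 3: BABBABCBABC ⇒ BA·B·BA·BA·B·BA·BC·BA·B·BA·BC
    A ↦ B
    B ↦ BA
    C ↦ BC

A->B, B->BA, C->BC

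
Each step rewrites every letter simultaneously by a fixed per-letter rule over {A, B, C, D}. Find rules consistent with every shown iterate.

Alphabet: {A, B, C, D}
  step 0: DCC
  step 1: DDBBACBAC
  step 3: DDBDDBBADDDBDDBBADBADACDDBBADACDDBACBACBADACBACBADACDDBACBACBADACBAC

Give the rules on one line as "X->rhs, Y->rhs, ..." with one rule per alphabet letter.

  step 0 ⇒ step 1: DCC ⇒ DDB·BAC·BAC
    C ↦ BAC
    D ↦ DDB
    A ↦ AC  (constrained at step 1)
    B ↦ BAD  (constrained at step 1)

A->AC, B->BAD, C->BAC, D->DDB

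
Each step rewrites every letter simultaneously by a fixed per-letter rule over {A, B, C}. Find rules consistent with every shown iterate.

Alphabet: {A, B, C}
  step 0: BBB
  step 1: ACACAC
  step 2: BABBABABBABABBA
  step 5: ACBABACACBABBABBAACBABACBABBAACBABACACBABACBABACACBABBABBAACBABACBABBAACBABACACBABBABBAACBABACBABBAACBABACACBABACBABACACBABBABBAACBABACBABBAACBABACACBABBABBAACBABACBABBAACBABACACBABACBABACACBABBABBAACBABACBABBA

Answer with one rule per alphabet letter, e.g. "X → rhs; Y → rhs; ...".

A->BAB, B->AC, C->BA

  step 1 ⇒ step 2: ACACAC ⇒ BAB·BA·BAB·BA·BAB·BA
    A ↦ BAB
    C ↦ BA
  step 0 ⇒ step 1: BBB ⇒ AC·AC·AC
    B ↦ AC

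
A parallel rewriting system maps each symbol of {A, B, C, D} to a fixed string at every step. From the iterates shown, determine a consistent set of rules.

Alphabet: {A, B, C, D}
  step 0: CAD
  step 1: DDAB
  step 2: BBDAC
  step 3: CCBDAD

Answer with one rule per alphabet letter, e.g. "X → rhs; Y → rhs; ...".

A->DA, B->C, C->D, D->B

  step 2 ⇒ step 3: BBDAC ⇒ C·C·B·DA·D
    A ↦ DA
    B ↦ C
    C ↦ D
    D ↦ B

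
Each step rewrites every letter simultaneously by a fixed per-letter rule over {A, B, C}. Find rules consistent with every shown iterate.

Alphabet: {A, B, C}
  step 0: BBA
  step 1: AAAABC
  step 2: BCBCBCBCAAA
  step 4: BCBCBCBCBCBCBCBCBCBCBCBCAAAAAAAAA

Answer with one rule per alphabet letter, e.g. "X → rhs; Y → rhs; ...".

A->BC, B->AA, C->A

  step 1 ⇒ step 2: AAAABC ⇒ BC·BC·BC·BC·AA·A
    A ↦ BC
    B ↦ AA
    C ↦ A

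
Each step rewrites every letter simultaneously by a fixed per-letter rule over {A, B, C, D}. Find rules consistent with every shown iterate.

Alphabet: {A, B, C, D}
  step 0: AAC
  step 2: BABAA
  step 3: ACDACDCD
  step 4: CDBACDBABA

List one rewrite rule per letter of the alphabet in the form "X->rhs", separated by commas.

A->CD, B->A, C->B, D->A

  step 3 ⇒ step 4: ACDACDCD ⇒ CD·B·A·CD·B·A·B·A
    A ↦ CD
    C ↦ B
    D ↦ A
  step 2 ⇒ step 3: BABAA ⇒ A·CD·A·CD·CD
    B ↦ A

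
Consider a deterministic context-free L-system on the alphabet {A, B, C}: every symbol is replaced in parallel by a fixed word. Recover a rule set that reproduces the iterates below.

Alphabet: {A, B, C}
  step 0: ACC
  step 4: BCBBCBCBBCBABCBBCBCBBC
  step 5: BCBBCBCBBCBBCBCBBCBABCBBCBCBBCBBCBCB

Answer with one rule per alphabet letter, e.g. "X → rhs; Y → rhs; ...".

  step 4 ⇒ step 5: BCBBCBCBBCBABCBBCBCBBC ⇒ BC·B·BC·BC·B·BC·B·BC·BC·B·BC·BA·BC·B·BC·BC·B·BC·B·BC·BC·B
    A ↦ BA
    B ↦ BC
    C ↦ B

A->BA, B->BC, C->B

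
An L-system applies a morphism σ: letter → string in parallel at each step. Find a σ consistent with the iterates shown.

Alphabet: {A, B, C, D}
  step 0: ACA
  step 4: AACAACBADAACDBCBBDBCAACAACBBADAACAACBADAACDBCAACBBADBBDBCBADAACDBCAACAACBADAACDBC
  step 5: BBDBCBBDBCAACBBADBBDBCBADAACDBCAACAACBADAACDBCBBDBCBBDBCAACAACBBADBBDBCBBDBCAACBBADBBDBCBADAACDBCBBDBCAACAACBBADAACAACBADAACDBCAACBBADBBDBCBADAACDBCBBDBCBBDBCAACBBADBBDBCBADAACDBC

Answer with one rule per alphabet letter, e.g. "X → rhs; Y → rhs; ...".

  step 4 ⇒ step 5: AACAACBADAACDBCBBDBCAACAACBBADAACAACBADAACDBCAACBBADBBDBCBADAACDBCAACAACBADAACDBC ⇒ B·B·DBC·B·B·DBC·AAC·B·BAD·B·B·DBC·BAD·AAC·DBC·AAC·AAC·BAD·AAC·DBC·B·B·DBC·B·B·DBC·AAC·AAC·B·BAD·B·B·DBC·B·B·DBC·AAC·B·BAD·B·B·DBC·BAD·AAC·DBC·B·B·DBC·AAC·AAC·B·BAD·AAC·AAC·BAD·AAC·DBC·AAC·B·BAD·B·B·DBC·BAD·AAC·DBC·B·B·DBC·B·B·DBC·AAC·B·BAD·B·B·DBC·BAD·AAC·DBC
    A ↦ B
    B ↦ AAC
    C ↦ DBC
    D ↦ BAD

A->B, B->AAC, C->DBC, D->BAD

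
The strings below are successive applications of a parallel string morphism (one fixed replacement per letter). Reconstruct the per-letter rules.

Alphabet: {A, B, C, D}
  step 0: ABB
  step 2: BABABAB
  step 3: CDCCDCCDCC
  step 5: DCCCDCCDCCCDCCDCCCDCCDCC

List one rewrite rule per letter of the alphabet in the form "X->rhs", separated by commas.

A->DC, B->C, C->AB, D->B

  step 2 ⇒ step 3: BABABAB ⇒ C·DC·C·DC·C·DC·C
    A ↦ DC
    B ↦ C
    C ↦ AB  (constrained at step 3)
    D ↦ B  (constrained at step 3)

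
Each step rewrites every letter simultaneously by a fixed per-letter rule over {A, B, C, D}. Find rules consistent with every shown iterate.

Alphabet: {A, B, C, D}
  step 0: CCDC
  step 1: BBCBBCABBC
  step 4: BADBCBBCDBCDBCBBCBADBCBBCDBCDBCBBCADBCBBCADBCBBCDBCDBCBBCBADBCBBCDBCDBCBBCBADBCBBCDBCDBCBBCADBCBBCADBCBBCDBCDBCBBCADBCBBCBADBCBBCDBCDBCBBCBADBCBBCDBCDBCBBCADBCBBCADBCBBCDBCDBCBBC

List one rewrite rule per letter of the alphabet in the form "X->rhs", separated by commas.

  step 0 ⇒ step 1: CCDC ⇒ BBC·BBC·A·BBC
    C ↦ BBC
    D ↦ A
    A ↦ B  (constrained at step 1)
    B ↦ DBC  (constrained at step 1)

A->B, B->DBC, C->BBC, D->A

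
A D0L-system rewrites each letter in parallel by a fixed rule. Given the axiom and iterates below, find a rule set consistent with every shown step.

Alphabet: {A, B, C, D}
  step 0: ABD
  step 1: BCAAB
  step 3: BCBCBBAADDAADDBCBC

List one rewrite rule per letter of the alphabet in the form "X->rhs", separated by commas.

  step 0 ⇒ step 1: ABD ⇒ BC·AA·B
    A ↦ BC
    B ↦ AA
    D ↦ B
    C ↦ DD  (constrained at step 1)

A->BC, B->AA, C->DD, D->B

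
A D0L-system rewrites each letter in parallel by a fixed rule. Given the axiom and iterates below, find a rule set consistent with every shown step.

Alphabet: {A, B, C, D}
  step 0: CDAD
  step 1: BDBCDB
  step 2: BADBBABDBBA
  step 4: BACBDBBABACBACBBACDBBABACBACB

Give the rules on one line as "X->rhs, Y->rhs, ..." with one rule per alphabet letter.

  step 1 ⇒ step 2: BDBCDB ⇒ BA·DB·BA·B·DB·BA
    B ↦ BA
    C ↦ B
    D ↦ DB
  step 0 ⇒ step 1: CDAD ⇒ B·DB·C·DB
    A ↦ C

A->C, B->BA, C->B, D->DB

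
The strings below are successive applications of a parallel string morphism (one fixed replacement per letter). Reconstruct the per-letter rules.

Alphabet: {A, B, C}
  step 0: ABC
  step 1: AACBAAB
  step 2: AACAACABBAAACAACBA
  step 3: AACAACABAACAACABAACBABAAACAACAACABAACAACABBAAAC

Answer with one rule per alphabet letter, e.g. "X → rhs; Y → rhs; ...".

  step 2 ⇒ step 3: AACAACABBAAACAACBA ⇒ AAC·AAC·AB·AAC·AAC·AB·AAC·BA·BA·AAC·AAC·AAC·AB·AAC·AAC·AB·BA·AAC
    A ↦ AAC
    B ↦ BA
    C ↦ AB

A->AAC, B->BA, C->AB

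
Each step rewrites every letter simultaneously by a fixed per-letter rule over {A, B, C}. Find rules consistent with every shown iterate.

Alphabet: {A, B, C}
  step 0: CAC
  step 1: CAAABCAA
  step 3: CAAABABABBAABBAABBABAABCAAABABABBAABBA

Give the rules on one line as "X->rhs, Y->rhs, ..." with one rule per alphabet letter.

  step 0 ⇒ step 1: CAC ⇒ CAA·AB·CAA
    A ↦ AB
    C ↦ CAA
    B ↦ BA  (constrained at step 1)

A->AB, B->BA, C->CAA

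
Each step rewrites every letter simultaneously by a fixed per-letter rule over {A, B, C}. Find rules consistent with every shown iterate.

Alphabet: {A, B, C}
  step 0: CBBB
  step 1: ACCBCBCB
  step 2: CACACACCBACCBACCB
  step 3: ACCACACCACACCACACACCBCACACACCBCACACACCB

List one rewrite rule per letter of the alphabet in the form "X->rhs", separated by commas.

A->CAC, B->CB, C->AC

  step 2 ⇒ step 3: CACACACCBACCBACCB ⇒ AC·CAC·AC·CAC·AC·CAC·AC·AC·CB·CAC·AC·AC·CB·CAC·AC·AC·CB
    A ↦ CAC
    B ↦ CB
    C ↦ AC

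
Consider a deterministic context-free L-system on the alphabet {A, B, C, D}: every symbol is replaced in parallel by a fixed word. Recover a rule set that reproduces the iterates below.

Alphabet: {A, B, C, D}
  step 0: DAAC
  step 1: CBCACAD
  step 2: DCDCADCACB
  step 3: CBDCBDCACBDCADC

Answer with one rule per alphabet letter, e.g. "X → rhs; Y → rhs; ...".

A->CA, B->C, C->D, D->CB

  step 2 ⇒ step 3: DCDCADCACB ⇒ CB·D·CB·D·CA·CB·D·CA·D·C
    A ↦ CA
    B ↦ C
    C ↦ D
    D ↦ CB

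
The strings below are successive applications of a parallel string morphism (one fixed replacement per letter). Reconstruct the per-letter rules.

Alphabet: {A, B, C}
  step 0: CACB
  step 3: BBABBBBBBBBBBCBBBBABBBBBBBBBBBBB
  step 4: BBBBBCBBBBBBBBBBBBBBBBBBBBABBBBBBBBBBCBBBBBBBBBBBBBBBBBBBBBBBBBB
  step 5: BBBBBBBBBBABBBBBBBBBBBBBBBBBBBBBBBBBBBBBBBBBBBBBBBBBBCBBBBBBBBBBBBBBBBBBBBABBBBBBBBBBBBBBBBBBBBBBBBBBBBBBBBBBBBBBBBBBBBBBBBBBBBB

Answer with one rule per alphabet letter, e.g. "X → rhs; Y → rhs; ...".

A->BC, B->BB, C->AB

  step 4 ⇒ step 5: BBBBBCBBBBBBBBBBBBBBBBBBBBABBBBBBBBBBCBBBBBBBBBBBBBBBBBBBBBBBBBB ⇒ BB·BB·BB·BB·BB·AB·BB·BB·BB·BB·BB·BB·BB·BB·BB·BB·BB·BB·BB·BB·BB·BB·BB·BB·BB·BB·BC·BB·BB·BB·BB·BB·BB·BB·BB·BB·BB·AB·BB·BB·BB·BB·BB·BB·BB·BB·BB·BB·BB·BB·BB·BB·BB·BB·BB·BB·BB·BB·BB·BB·BB·BB·BB·BB
    A ↦ BC
    B ↦ BB
    C ↦ AB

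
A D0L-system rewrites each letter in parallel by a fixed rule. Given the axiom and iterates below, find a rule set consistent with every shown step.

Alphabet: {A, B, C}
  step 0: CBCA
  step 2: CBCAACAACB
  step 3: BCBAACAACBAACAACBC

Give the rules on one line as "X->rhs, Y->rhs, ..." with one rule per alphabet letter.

  step 2 ⇒ step 3: CBCAACAACB ⇒ B·C·B·AAC·AAC·B·AAC·AAC·B·C
    A ↦ AAC
    B ↦ C
    C ↦ B

A->AAC, B->C, C->B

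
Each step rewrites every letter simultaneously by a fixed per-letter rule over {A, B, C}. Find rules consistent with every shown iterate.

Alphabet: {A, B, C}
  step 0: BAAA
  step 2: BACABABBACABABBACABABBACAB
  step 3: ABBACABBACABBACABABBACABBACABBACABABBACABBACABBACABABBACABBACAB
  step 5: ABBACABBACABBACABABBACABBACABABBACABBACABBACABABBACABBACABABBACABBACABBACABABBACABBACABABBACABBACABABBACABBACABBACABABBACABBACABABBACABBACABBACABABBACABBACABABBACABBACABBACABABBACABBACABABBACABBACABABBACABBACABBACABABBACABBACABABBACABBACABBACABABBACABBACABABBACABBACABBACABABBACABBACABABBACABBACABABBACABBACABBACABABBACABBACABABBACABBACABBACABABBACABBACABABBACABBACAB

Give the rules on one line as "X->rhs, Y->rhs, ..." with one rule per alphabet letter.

A->BAC, B->AB, C->AB

  step 2 ⇒ step 3: BACABABBACABABBACABABBACAB ⇒ AB·BAC·AB·BAC·AB·BAC·AB·AB·BAC·AB·BAC·AB·BAC·AB·AB·BAC·AB·BAC·AB·BAC·AB·AB·BAC·AB·BAC·AB
    A ↦ BAC
    B ↦ AB
    C ↦ AB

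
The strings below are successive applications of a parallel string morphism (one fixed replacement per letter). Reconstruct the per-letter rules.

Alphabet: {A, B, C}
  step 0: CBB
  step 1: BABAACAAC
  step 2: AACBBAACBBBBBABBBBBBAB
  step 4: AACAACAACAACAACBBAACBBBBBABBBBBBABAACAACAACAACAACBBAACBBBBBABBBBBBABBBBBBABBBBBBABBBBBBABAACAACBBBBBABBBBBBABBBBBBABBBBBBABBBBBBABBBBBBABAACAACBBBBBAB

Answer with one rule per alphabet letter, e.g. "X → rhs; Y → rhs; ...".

A->BB, B->AAC, C->BAB

  step 1 ⇒ step 2: BABAACAAC ⇒ AAC·BB·AAC·BB·BB·BAB·BB·BB·BAB
    A ↦ BB
    B ↦ AAC
    C ↦ BAB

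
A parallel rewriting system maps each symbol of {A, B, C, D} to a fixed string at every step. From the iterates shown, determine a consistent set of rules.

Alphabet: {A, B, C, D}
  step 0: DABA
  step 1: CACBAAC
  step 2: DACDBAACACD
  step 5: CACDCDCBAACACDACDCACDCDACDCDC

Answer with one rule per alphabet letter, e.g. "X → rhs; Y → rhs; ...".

  step 1 ⇒ step 2: CACBAAC ⇒ D·AC·D·BA·AC·AC·D
    A ↦ AC
    B ↦ BA
    C ↦ D
  step 0 ⇒ step 1: DABA ⇒ C·AC·BA·AC
    D ↦ C

A->AC, B->BA, C->D, D->C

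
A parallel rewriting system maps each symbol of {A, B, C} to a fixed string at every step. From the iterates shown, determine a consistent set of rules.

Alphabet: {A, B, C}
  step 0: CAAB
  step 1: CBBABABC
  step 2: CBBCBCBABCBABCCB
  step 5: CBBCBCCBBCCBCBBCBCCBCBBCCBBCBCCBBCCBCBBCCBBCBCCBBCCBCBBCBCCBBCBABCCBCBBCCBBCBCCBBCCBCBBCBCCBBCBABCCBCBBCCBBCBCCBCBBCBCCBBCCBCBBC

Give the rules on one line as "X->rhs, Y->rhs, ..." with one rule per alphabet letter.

A->BA, B->BC, C->CB

  step 1 ⇒ step 2: CBBABABC ⇒ CB·BC·BC·BA·BC·BA·BC·CB
    A ↦ BA
    B ↦ BC
    C ↦ CB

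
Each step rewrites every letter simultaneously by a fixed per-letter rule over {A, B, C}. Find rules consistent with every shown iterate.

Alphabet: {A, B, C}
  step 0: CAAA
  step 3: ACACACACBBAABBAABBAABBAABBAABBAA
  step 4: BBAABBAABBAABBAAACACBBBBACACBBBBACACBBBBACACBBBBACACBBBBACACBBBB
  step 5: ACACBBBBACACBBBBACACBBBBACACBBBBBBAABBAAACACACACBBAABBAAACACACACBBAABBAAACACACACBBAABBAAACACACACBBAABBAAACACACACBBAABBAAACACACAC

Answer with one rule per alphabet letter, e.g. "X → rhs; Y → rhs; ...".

  step 4 ⇒ step 5: BBAABBAABBAABBAAACACBBBBACACBBBBACACBBBBACACBBBBACACBBBBACACBBBB ⇒ AC·AC·BB·BB·AC·AC·BB·BB·AC·AC·BB·BB·AC·AC·BB·BB·BB·AA·BB·AA·AC·AC·AC·AC·BB·AA·BB·AA·AC·AC·AC·AC·BB·AA·BB·AA·AC·AC·AC·AC·BB·AA·BB·AA·AC·AC·AC·AC·BB·AA·BB·AA·AC·AC·AC·AC·BB·AA·BB·AA·AC·AC·AC·AC
    A ↦ BB
    B ↦ AC
    C ↦ AA

A->BB, B->AC, C->AA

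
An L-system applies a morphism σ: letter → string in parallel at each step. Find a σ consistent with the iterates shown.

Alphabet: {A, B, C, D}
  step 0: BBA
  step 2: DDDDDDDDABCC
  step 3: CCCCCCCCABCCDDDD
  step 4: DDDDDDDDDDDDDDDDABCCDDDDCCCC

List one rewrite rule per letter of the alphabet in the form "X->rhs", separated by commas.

A->AB, B->CC, C->DD, D->C

  step 3 ⇒ step 4: CCCCCCCCABCCDDDD ⇒ DD·DD·DD·DD·DD·DD·DD·DD·AB·CC·DD·DD·C·C·C·C
    A ↦ AB
    B ↦ CC
    C ↦ DD
    D ↦ C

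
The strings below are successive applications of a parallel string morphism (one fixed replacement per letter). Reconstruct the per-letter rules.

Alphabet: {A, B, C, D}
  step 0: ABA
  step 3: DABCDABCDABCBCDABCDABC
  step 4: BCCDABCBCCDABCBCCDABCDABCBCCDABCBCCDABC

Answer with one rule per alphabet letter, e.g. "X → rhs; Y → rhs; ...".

  step 3 ⇒ step 4: DABCDABCDABCBCDABCDABC ⇒ B·CC·DA·BC·B·CC·DA·BC·B·CC·DA·BC·DA·BC·B·CC·DA·BC·B·CC·DA·BC
    A ↦ CC
    B ↦ DA
    C ↦ BC
    D ↦ B

A->CC, B->DA, C->BC, D->B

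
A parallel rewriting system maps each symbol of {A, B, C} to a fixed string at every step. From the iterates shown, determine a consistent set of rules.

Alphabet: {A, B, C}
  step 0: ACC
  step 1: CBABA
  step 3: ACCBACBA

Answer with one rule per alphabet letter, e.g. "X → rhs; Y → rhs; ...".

A->C, B->A, C->BA

  step 0 ⇒ step 1: ACC ⇒ C·BA·BA
    A ↦ C
    C ↦ BA
    B ↦ A  (constrained at step 1)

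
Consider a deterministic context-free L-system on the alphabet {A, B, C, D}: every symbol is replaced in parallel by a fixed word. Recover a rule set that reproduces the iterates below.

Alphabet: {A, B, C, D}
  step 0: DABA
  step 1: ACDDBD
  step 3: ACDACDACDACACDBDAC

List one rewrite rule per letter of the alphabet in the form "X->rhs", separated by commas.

  step 0 ⇒ step 1: DABA ⇒ AC·D·DB·D
    A ↦ D
    B ↦ DB
    D ↦ AC
    C ↦ AC  (constrained at step 1)

A->D, B->DB, C->AC, D->AC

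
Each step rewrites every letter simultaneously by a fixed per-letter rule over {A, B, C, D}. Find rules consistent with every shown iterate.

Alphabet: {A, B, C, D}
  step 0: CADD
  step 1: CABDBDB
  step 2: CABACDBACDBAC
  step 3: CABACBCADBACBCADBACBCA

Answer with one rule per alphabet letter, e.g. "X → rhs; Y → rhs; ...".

  step 2 ⇒ step 3: CABACDBACDBAC ⇒ CA·B·AC·B·CA·DB·AC·B·CA·DB·AC·B·CA
    A ↦ B
    B ↦ AC
    C ↦ CA
    D ↦ DB

A->B, B->AC, C->CA, D->DB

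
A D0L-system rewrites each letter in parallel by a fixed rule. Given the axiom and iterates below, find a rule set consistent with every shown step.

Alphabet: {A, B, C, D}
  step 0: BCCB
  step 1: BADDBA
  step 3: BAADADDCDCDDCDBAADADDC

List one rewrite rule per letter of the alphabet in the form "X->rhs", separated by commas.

  step 0 ⇒ step 1: BCCB ⇒ BA·D·D·BA
    B ↦ BA
    C ↦ D
    A ↦ AD  (constrained at step 1)
    D ↦ DC  (constrained at step 1)

A->AD, B->BA, C->D, D->DC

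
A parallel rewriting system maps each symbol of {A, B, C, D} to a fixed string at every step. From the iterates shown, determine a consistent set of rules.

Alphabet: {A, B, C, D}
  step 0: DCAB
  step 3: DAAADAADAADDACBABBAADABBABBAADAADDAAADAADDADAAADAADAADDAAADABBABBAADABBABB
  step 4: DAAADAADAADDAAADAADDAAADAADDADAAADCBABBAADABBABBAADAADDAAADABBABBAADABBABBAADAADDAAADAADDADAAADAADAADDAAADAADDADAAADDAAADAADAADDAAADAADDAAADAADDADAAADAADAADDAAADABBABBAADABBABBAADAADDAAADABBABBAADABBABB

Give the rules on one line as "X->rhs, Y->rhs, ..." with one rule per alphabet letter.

A->AAD, B->ABB, C->CB, D->DA

  step 3 ⇒ step 4: DAAADAADAADDACBABBAADABBABBAADAADDAAADAADDADAAADAADAADDAAADABBABBAADABBABB ⇒ DA·AAD·AAD·AAD·DA·AAD·AAD·DA·AAD·AAD·DA·DA·AAD·CB·ABB·AAD·ABB·ABB·AAD·AAD·DA·AAD·ABB·ABB·AAD·ABB·ABB·AAD·AAD·DA·AAD·AAD·DA·DA·AAD·AAD·AAD·DA·AAD·AAD·DA·DA·AAD·DA·AAD·AAD·AAD·DA·AAD·AAD·DA·AAD·AAD·DA·DA·AAD·AAD·AAD·DA·AAD·ABB·ABB·AAD·ABB·ABB·AAD·AAD·DA·AAD·ABB·ABB·AAD·ABB·ABB
    A ↦ AAD
    B ↦ ABB
    C ↦ CB
    D ↦ DA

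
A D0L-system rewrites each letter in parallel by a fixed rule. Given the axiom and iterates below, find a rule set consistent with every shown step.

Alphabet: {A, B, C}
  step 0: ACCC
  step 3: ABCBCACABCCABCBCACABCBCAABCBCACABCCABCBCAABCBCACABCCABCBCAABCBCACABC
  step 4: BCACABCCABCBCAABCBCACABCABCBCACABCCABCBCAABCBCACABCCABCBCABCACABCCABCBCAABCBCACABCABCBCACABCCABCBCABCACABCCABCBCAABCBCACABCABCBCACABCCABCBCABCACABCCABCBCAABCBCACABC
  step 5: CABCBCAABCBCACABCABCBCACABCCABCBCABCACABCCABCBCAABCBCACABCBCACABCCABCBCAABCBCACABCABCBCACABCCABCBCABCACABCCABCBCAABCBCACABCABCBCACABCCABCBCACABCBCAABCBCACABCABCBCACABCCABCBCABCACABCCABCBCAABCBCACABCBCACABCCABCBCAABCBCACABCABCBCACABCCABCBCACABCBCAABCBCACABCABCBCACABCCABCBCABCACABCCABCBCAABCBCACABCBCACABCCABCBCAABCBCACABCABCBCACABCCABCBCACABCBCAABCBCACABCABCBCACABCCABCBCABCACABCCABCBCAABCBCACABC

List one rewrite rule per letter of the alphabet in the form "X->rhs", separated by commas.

A->BCA, B->C, C->ABC

  step 4 ⇒ step 5: BCACABCCABCBCAABCBCACABCABCBCACABCCABCBCAABCBCACABCCABCBCABCACABCCABCBCAABCBCACABCABCBCACABCCABCBCABCACABCCABCBCAABCBCACABCABCBCACABCCABCBCABCACABCCABCBCAABCBCACABC ⇒ C·ABC·BCA·ABC·BCA·C·ABC·ABC·BCA·C·ABC·C·ABC·BCA·BCA·C·ABC·C·ABC·BCA·ABC·BCA·C·ABC·BCA·C·ABC·C·ABC·BCA·ABC·BCA·C·ABC·ABC·BCA·C·ABC·C·ABC·BCA·BCA·C·ABC·C·ABC·BCA·ABC·BCA·C·ABC·ABC·BCA·C·ABC·C·ABC·BCA·C·ABC·BCA·ABC·BCA·C·ABC·ABC·BCA·C·ABC·C·ABC·BCA·BCA·C·ABC·C·ABC·BCA·ABC·BCA·C·ABC·BCA·C·ABC·C·ABC·BCA·ABC·BCA·C·ABC·ABC·BCA·C·ABC·C·ABC·BCA·C·ABC·BCA·ABC·BCA·C·ABC·ABC·BCA·C·ABC·C·ABC·BCA·BCA·C·ABC·C·ABC·BCA·ABC·BCA·C·ABC·BCA·C·ABC·C·ABC·BCA·ABC·BCA·C·ABC·ABC·BCA·C·ABC·C·ABC·BCA·C·ABC·BCA·ABC·BCA·C·ABC·ABC·BCA·C·ABC·C·ABC·BCA·BCA·C·ABC·C·ABC·BCA·ABC·BCA·C·ABC
    A ↦ BCA
    B ↦ C
    C ↦ ABC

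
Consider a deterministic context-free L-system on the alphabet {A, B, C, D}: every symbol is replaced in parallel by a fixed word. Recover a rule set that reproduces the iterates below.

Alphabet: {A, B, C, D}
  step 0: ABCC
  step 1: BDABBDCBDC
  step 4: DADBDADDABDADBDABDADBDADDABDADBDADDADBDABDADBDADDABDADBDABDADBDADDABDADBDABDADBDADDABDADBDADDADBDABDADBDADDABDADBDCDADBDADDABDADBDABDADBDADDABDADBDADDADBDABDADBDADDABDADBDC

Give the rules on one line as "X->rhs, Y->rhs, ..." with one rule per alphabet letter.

A->B, B->DAB, C->BDC, D->DAD

  step 0 ⇒ step 1: ABCC ⇒ B·DAB·BDC·BDC
    A ↦ B
    B ↦ DAB
    C ↦ BDC
    D ↦ DAD  (constrained at step 1)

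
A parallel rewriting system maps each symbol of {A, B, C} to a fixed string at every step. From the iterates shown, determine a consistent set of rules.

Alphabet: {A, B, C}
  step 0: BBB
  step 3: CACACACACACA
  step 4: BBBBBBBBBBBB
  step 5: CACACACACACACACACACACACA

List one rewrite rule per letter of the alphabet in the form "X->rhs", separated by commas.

A->B, B->CA, C->B

  step 4 ⇒ step 5: BBBBBBBBBBBB ⇒ CA·CA·CA·CA·CA·CA·CA·CA·CA·CA·CA·CA
    B ↦ CA
  step 3 ⇒ step 4: CACACACACACA ⇒ B·B·B·B·B·B·B·B·B·B·B·B
    A ↦ B
  step 3 ⇒ step 4: CACACACACACA ⇒ B·B·B·B·B·B·B·B·B·B·B·B
    C ↦ B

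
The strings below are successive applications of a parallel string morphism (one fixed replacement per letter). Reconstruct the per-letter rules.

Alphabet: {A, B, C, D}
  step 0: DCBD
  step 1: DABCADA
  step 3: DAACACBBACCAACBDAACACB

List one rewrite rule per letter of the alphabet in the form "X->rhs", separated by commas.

  step 0 ⇒ step 1: DCBD ⇒ DA·B·CA·DA
    B ↦ CA
    C ↦ B
    D ↦ DA
    A ↦ AC  (constrained at step 1)

A->AC, B->CA, C->B, D->DA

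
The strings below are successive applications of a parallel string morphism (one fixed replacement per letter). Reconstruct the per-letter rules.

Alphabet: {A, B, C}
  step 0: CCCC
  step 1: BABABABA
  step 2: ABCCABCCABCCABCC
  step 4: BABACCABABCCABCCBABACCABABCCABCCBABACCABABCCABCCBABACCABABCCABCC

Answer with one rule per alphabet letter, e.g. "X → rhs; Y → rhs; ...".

A->CC, B->AB, C->BA

  step 1 ⇒ step 2: BABABABA ⇒ AB·CC·AB·CC·AB·CC·AB·CC
    A ↦ CC
    B ↦ AB
  step 0 ⇒ step 1: CCCC ⇒ BA·BA·BA·BA
    C ↦ BA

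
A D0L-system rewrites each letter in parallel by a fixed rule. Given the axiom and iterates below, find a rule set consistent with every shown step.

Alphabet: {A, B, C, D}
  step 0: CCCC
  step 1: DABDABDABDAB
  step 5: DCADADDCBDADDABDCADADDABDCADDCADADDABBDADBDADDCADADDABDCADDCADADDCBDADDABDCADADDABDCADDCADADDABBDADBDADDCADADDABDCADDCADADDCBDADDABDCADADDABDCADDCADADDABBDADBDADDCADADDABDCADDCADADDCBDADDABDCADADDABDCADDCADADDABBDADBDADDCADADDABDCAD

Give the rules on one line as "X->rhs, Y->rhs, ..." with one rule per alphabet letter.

  step 0 ⇒ step 1: CCCC ⇒ DAB·DAB·DAB·DAB
    C ↦ DAB
    A ↦ DC  (constrained at step 1)
    B ↦ BD  (constrained at step 1)
    D ↦ AD  (constrained at step 1)

A->DC, B->BD, C->DAB, D->AD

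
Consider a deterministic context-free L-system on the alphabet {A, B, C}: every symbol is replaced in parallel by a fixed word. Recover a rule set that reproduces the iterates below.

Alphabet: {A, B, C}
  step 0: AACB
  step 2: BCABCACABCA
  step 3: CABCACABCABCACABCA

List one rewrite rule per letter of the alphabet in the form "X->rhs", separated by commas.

A->CA, B->CA, C->B

  step 2 ⇒ step 3: BCABCACABCA ⇒ CA·B·CA·CA·B·CA·B·CA·CA·B·CA
    A ↦ CA
    B ↦ CA
    C ↦ B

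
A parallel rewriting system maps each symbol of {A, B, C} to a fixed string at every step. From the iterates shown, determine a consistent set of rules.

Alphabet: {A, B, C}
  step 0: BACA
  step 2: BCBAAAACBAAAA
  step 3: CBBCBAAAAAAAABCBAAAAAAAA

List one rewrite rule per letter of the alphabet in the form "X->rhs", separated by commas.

  step 2 ⇒ step 3: BCBAAAACBAAAA ⇒ CB·B·CB·AA·AA·AA·AA·B·CB·AA·AA·AA·AA
    A ↦ AA
    B ↦ CB
    C ↦ B

A->AA, B->CB, C->B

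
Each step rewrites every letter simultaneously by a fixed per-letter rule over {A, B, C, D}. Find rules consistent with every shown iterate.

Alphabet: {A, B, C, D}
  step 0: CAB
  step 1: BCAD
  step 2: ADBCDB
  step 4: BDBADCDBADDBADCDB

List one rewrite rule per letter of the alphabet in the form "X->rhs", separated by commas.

A->C, B->AD, C->B, D->DB

  step 1 ⇒ step 2: BCAD ⇒ AD·B·C·DB
    A ↦ C
    B ↦ AD
    C ↦ B
    D ↦ DB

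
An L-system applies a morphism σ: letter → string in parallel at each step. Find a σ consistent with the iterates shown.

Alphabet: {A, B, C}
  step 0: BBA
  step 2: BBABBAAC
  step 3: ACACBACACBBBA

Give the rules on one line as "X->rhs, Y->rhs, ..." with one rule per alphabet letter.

  step 2 ⇒ step 3: BBABBAAC ⇒ AC·AC·B·AC·AC·B·B·BA
    A ↦ B
    B ↦ AC
    C ↦ BA

A->B, B->AC, C->BA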